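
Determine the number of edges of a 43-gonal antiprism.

An antiprism on an n-gon has two n-gon caps and 2n triangles: V = 2·43 = 86, E = 4·43 = 172, F = 2·43 + 2 = 88.

172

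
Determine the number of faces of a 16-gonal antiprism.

34

An antiprism on an n-gon has two n-gon caps and 2n triangles: V = 2·16 = 32, E = 4·16 = 64, F = 2·16 + 2 = 34.
Check: V − E + F = 32 − 64 + 34 = 2.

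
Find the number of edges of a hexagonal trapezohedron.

The n-trapezohedron (dual of the n-antiprism) has V = 2·6 + 2 = 14, E = 4·6 = 24, F = 2·6 = 12.

24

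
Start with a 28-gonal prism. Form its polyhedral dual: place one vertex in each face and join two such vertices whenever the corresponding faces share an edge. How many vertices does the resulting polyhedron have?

30

The base solid has V = 56, E = 84, F = 30.
The dual swaps V and F and preserves E: V′ = F = 30, E′ = E = 84, F′ = V = 56.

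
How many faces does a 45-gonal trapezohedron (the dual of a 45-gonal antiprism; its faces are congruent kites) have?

The n-trapezohedron (dual of the n-antiprism) has V = 2·45 + 2 = 92, E = 4·45 = 180, F = 2·45 = 90.

90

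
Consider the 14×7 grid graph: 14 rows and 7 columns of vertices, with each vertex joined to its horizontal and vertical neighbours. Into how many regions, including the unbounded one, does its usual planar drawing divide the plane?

79

The grid has V = 14·7 = 98 vertices and E = 14·6 + 7·13 = 175 edges.
F = 2 − V + E = 2 − 98 + 175 = 79.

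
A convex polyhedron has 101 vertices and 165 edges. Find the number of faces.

Here V − E + F = 2.
F = 2 − V + E = 2 − 101 + 165 = 66.

66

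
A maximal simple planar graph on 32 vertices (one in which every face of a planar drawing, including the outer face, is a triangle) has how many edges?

In a plane triangulation 3F = 2E and V − E + F = 2, so E = 3V − 6 = 3·32 − 6 = 90.

90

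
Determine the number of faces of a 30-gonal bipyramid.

60

A bipyramid over an n-gon has 2n triangular faces and n + 2 vertices: V = 30 + 2 = 32, E = 3·30 = 90, F = 2·30 = 60.
Check: V − E + F = 32 − 90 + 60 = 2.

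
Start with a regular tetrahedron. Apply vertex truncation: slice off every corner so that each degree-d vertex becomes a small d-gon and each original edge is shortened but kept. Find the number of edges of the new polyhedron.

The base solid has V = 4, E = 6, F = 4.
Truncation replaces each original edge-end by a new vertex, so V′ = 2E = 12.
Each original edge survives, and each old vertex of degree d contributes d new edges; summing degrees gives Σd = 2E, so E′ = E + 2E = 3E = 18.
Each original face survives and each original vertex becomes one new face: F′ = F + V = 8.

18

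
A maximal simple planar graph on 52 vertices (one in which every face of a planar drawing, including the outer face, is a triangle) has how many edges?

In a plane triangulation 3F = 2E and V − E + F = 2, so E = 3V − 6 = 3·52 − 6 = 150.

150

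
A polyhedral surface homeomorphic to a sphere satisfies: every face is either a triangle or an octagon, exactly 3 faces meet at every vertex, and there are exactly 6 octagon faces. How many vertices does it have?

24

Let x be the number of triangles; then F = 6 + x.
Edge–face incidences: 2E = 8·6 + 3·x = 48 + 3x.
Every vertex has degree 3, so 3V = 2E.
Euler: V − E + F = 2 ⇒ (2E)/3 − E + (6 + x) = 2.
Multiply by 6: 2·(2E) − 3·(2E) + 6·(6 + x) = 12, i.e. 36 + 6x − (48 + 3x) = 12.
Collecting terms: 3x − 12 = 12, so 3x = 24, so x = 8.
Then 2E = 48 + 3·8 = 72, so E = 36, V = 2E/3 = 24, F = 6 + 8 = 14.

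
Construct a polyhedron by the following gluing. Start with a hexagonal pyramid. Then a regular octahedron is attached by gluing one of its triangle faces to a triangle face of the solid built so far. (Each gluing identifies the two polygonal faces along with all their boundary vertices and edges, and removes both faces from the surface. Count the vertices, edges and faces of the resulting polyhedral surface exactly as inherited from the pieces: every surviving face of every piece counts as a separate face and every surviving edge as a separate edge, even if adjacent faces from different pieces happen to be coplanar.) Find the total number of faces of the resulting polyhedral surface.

A hexagonal pyramid: V=7, E=12, F=7.
Attach a regular octahedron (V=6, E=12, F=8) along a 3-gon: merge 3 vertices and 3 edges, delete both glued faces → V=10, E=21, F=13.
Check: V − E + F = 10 − 21 + 13 = 2.

13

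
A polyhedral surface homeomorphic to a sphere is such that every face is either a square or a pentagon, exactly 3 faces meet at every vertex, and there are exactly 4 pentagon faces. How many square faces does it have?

4

Let x be the number of squares; then F = 4 + x.
Edge–face incidences: 2E = 5·4 + 4·x = 20 + 4x.
Every vertex has degree 3, so 3V = 2E.
Euler: V − E + F = 2 ⇒ (2E)/3 − E + (4 + x) = 2.
Multiply by 6: 2·(2E) − 3·(2E) + 6·(4 + x) = 12, i.e. 24 + 6x − (20 + 4x) = 12.
Collecting terms: 2x + 4 = 12, so 2x = 8, so x = 4.
Then 2E = 20 + 4·4 = 36, so E = 18, V = 2E/3 = 12, F = 4 + 4 = 8.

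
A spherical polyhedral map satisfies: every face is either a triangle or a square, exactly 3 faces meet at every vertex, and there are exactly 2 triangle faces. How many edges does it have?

9

Let x be the number of squares; then F = 2 + x.
Edge–face incidences: 2E = 3·2 + 4·x = 6 + 4x.
Every vertex has degree 3, so 3V = 2E.
Euler: V − E + F = 2 ⇒ (2E)/3 − E + (2 + x) = 2.
Multiply by 6: 2·(2E) − 3·(2E) + 6·(2 + x) = 12, i.e. 12 + 6x − (6 + 4x) = 12.
Collecting terms: 2x + 6 = 12, so 2x = 6, so x = 3.
Then 2E = 6 + 4·3 = 18, so E = 9, V = 2E/3 = 6, F = 2 + 3 = 5.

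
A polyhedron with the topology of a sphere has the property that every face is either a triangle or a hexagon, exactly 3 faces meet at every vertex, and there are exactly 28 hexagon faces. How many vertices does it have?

60

Let x be the number of triangles; then F = 28 + x.
Edge–face incidences: 2E = 6·28 + 3·x = 168 + 3x.
Every vertex has degree 3, so 3V = 2E.
Euler: V − E + F = 2 ⇒ (2E)/3 − E + (28 + x) = 2.
Multiply by 6: 2·(2E) − 3·(2E) + 6·(28 + x) = 12, i.e. 168 + 6x − (168 + 3x) = 12.
Collecting terms: 3x = 12, so x = 4.
Then 2E = 168 + 3·4 = 180, so E = 90, V = 2E/3 = 60, F = 28 + 4 = 32.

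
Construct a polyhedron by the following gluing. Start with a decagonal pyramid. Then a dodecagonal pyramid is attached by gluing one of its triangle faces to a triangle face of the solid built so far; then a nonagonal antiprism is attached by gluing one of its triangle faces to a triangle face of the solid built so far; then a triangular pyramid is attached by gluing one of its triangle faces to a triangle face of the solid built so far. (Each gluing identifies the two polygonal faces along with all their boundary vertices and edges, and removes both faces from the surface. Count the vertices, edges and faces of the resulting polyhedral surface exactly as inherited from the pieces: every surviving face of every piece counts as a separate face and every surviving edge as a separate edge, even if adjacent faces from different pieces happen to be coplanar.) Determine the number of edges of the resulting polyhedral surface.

77

A decagonal pyramid: V=11, E=20, F=11.
Attach a dodecagonal pyramid (V=13, E=24, F=13) along a 3-gon: merge 3 vertices and 3 edges, delete both glued faces → V=21, E=41, F=22.
Attach a nonagonal antiprism (V=18, E=36, F=20) along a 3-gon: merge 3 vertices and 3 edges, delete both glued faces → V=36, E=74, F=40.
Attach a triangular pyramid (V=4, E=6, F=4) along a 3-gon: merge 3 vertices and 3 edges, delete both glued faces → V=37, E=77, F=42.
Check: V − E + F = 37 − 77 + 42 = 2.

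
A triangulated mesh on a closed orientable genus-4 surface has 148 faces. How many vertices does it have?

χ = 2 − 2·4 = -6, and every face is a triangle so 3F = 2E.
E = 3·148/2 = 222. Then V = -6 + E − F = -6 + 222 − 148 = 68.

68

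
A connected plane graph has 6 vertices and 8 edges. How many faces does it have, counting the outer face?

Euler's formula for a connected plane graph: V − E + F = 2, so F = 2 − 6 + 8 = 4.

4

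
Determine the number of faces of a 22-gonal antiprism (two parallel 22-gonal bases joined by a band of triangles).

46

An antiprism on an n-gon has two n-gon caps and 2n triangles: V = 2·22 = 44, E = 4·22 = 88, F = 2·22 + 2 = 46.
Check: V − E + F = 44 − 88 + 46 = 2.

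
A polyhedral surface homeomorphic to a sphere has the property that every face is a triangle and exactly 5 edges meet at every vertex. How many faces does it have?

20

Each face has 3 edges and each edge borders two faces, so 2E = 3F.
Each vertex has degree 5, so 5V = 2E and hence V = 3F/5.
Euler: V − E + F = 2 ⇒ (3F/5) − (3F/2) + F = 2.
Multiply by 10: (6 − 15 + 10)F = 20, i.e. 1F = 20.
So F = 20, E = 3·20/2 = 30, V = 3·20/5 = 12.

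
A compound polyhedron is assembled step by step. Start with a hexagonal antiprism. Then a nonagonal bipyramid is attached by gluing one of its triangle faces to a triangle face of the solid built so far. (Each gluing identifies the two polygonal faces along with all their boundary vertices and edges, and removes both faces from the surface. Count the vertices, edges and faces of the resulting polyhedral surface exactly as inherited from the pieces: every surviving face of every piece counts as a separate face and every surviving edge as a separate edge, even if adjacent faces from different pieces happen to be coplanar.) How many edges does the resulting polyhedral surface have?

48

A hexagonal antiprism: V=12, E=24, F=14.
Attach a nonagonal bipyramid (V=11, E=27, F=18) along a 3-gon: merge 3 vertices and 3 edges, delete both glued faces → V=20, E=48, F=30.
Check: V − E + F = 20 − 48 + 30 = 2.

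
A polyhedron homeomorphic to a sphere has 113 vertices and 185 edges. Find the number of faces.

74

Here V − E + F = 2.
F = 2 − V + E = 2 − 113 + 185 = 74.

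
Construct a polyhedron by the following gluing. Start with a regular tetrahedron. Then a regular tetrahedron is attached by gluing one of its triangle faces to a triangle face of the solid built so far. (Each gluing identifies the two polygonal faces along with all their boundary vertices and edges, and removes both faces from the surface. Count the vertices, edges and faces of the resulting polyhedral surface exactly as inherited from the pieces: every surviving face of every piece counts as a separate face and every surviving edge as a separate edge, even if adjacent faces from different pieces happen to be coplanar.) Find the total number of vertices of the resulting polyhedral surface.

5

A regular tetrahedron: V=4, E=6, F=4.
Attach a regular tetrahedron (V=4, E=6, F=4) along a 3-gon: merge 3 vertices and 3 edges, delete both glued faces → V=5, E=9, F=6.
Check: V − E + F = 5 − 9 + 6 = 2.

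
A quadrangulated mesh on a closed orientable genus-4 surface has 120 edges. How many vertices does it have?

54

χ = 2 − 2·4 = -6, and every face is a square so 4F = 2E.
F = 2E/4 = 60. Then V = -6 + E − F = -6 + 120 − 60 = 54.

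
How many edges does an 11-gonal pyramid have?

22

A pyramid on an n-gon base has one n-gon and n triangles: V = 11 + 1 = 12, E = 2·11 = 22, F = 11 + 1 = 12.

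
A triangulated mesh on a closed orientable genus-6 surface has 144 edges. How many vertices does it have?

38

χ = 2 − 2·6 = -10, and every face is a triangle so 3F = 2E.
F = 2E/3 = 96. Then V = -10 + E − F = -10 + 144 − 96 = 38.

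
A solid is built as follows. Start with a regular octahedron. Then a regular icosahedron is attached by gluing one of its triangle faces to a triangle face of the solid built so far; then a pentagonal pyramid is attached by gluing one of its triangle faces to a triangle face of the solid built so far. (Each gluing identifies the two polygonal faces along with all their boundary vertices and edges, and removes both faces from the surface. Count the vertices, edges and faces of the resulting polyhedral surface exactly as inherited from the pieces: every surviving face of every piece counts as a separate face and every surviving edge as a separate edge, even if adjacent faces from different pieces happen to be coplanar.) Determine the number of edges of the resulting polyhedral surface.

A regular octahedron: V=6, E=12, F=8.
Attach a regular icosahedron (V=12, E=30, F=20) along a 3-gon: merge 3 vertices and 3 edges, delete both glued faces → V=15, E=39, F=26.
Attach a pentagonal pyramid (V=6, E=10, F=6) along a 3-gon: merge 3 vertices and 3 edges, delete both glued faces → V=18, E=46, F=30.
Check: V − E + F = 18 − 46 + 30 = 2.

46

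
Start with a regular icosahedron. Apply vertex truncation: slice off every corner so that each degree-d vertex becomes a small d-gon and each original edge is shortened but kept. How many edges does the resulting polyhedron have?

The base solid has V = 12, E = 30, F = 20.
Truncation replaces each original edge-end by a new vertex, so V′ = 2E = 60.
Each original edge survives, and each old vertex of degree d contributes d new edges; summing degrees gives Σd = 2E, so E′ = E + 2E = 3E = 90.
Each original face survives and each original vertex becomes one new face: F′ = F + V = 32.

90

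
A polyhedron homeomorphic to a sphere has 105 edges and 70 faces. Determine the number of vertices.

37

Here V − E + F = 2.
V = 2 + E − F = 2 + 105 − 70 = 37.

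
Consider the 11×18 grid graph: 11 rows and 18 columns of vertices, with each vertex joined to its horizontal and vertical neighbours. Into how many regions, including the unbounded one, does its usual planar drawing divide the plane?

171

The grid has V = 11·18 = 198 vertices and E = 11·17 + 18·10 = 367 edges.
F = 2 − V + E = 2 − 198 + 367 = 171.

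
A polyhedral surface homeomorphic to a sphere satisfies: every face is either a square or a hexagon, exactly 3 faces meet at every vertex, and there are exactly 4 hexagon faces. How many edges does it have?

Let x be the number of squares; then F = 4 + x.
Edge–face incidences: 2E = 6·4 + 4·x = 24 + 4x.
Every vertex has degree 3, so 3V = 2E.
Euler: V − E + F = 2 ⇒ (2E)/3 − E + (4 + x) = 2.
Multiply by 6: 2·(2E) − 3·(2E) + 6·(4 + x) = 12, i.e. 24 + 6x − (24 + 4x) = 12.
Collecting terms: 2x = 12, so x = 6.
Then 2E = 24 + 4·6 = 48, so E = 24, V = 2E/3 = 16, F = 4 + 6 = 10.

24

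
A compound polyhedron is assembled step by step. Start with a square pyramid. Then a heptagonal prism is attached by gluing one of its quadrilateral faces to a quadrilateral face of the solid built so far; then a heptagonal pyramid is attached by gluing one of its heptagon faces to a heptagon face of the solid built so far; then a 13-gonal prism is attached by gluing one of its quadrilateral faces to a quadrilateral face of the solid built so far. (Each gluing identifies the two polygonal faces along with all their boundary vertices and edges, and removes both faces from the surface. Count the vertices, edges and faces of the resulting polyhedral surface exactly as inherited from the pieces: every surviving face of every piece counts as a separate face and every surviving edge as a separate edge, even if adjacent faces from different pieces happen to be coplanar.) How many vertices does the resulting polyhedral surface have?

A square pyramid: V=5, E=8, F=5.
Attach a heptagonal prism (V=14, E=21, F=9) along a 4-gon: merge 4 vertices and 4 edges, delete both glued faces → V=15, E=25, F=12.
Attach a heptagonal pyramid (V=8, E=14, F=8) along a 7-gon: merge 7 vertices and 7 edges, delete both glued faces → V=16, E=32, F=18.
Attach a 13-gonal prism (V=26, E=39, F=15) along a 4-gon: merge 4 vertices and 4 edges, delete both glued faces → V=38, E=67, F=31.
Check: V − E + F = 38 − 67 + 31 = 2.

38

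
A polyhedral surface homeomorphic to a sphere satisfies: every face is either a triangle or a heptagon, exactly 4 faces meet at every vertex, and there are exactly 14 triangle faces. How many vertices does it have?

Let x be the number of heptagons; then F = 14 + x.
Edge–face incidences: 2E = 3·14 + 7·x = 42 + 7x.
Every vertex has degree 4, so 4V = 2E.
Euler: V − E + F = 2 ⇒ (2E)/4 − E + (14 + x) = 2.
Multiply by 8: 2·(2E) − 4·(2E) + 8·(14 + x) = 16, i.e. 112 + 8x − 2·(42 + 7x) = 16.
Collecting terms: −6x + 28 = 16, so −6x = −12, so x = 2.
Then 2E = 42 + 7·2 = 56, so E = 28, V = 2E/4 = 14, F = 14 + 2 = 16.

14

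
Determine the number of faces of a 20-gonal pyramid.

A pyramid on an n-gon base has one n-gon and n triangles: V = 20 + 1 = 21, E = 2·20 = 40, F = 20 + 1 = 21.

21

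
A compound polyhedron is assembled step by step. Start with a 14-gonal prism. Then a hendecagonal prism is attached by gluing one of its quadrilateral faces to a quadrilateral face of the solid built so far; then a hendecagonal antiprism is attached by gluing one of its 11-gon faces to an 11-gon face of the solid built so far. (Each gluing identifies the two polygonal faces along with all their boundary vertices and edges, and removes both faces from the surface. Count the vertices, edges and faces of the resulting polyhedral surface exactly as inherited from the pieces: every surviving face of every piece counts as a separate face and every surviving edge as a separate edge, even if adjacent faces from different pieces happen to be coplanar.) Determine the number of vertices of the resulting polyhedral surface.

A 14-gonal prism: V=28, E=42, F=16.
Attach a hendecagonal prism (V=22, E=33, F=13) along a 4-gon: merge 4 vertices and 4 edges, delete both glued faces → V=46, E=71, F=27.
Attach a hendecagonal antiprism (V=22, E=44, F=24) along an 11-gon: merge 11 vertices and 11 edges, delete both glued faces → V=57, E=104, F=49.
Check: V − E + F = 57 − 104 + 49 = 2.

57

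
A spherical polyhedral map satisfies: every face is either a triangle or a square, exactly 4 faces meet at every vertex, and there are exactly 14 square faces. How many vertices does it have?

Let x be the number of triangles; then F = 14 + x.
Edge–face incidences: 2E = 4·14 + 3·x = 56 + 3x.
Every vertex has degree 4, so 4V = 2E.
Euler: V − E + F = 2 ⇒ (2E)/4 − E + (14 + x) = 2.
Multiply by 8: 2·(2E) − 4·(2E) + 8·(14 + x) = 16, i.e. 112 + 8x − 2·(56 + 3x) = 16.
Collecting terms: 2x = 16, so x = 8.
Then 2E = 56 + 3·8 = 80, so E = 40, V = 2E/4 = 20, F = 14 + 8 = 22.

20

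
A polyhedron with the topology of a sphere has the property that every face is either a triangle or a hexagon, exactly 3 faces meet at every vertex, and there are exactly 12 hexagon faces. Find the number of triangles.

Let x be the number of triangles; then F = 12 + x.
Edge–face incidences: 2E = 6·12 + 3·x = 72 + 3x.
Every vertex has degree 3, so 3V = 2E.
Euler: V − E + F = 2 ⇒ (2E)/3 − E + (12 + x) = 2.
Multiply by 6: 2·(2E) − 3·(2E) + 6·(12 + x) = 12, i.e. 72 + 6x − (72 + 3x) = 12.
Collecting terms: 3x = 12, so x = 4.
Then 2E = 72 + 3·4 = 84, so E = 42, V = 2E/3 = 28, F = 12 + 4 = 16.

4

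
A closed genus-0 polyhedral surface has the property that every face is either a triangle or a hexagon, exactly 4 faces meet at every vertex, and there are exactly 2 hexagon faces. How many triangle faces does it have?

Let x be the number of triangles; then F = 2 + x.
Edge–face incidences: 2E = 6·2 + 3·x = 12 + 3x.
Every vertex has degree 4, so 4V = 2E.
Euler: V − E + F = 2 ⇒ (2E)/4 − E + (2 + x) = 2.
Multiply by 8: 2·(2E) − 4·(2E) + 8·(2 + x) = 16, i.e. 16 + 8x − 2·(12 + 3x) = 16.
Collecting terms: 2x − 8 = 16, so 2x = 24, so x = 12.
Then 2E = 12 + 3·12 = 48, so E = 24, V = 2E/4 = 12, F = 2 + 12 = 14.

12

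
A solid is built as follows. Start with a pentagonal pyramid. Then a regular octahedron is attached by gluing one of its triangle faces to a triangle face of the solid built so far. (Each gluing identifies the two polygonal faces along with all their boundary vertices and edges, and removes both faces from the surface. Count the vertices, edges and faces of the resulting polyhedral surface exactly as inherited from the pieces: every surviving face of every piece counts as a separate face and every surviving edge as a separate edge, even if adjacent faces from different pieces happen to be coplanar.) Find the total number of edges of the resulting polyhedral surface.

A pentagonal pyramid: V=6, E=10, F=6.
Attach a regular octahedron (V=6, E=12, F=8) along a 3-gon: merge 3 vertices and 3 edges, delete both glued faces → V=9, E=19, F=12.
Check: V − E + F = 9 − 19 + 12 = 2.

19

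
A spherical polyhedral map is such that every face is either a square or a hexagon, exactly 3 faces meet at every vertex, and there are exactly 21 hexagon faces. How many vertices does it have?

50

Let x be the number of squares; then F = 21 + x.
Edge–face incidences: 2E = 6·21 + 4·x = 126 + 4x.
Every vertex has degree 3, so 3V = 2E.
Euler: V − E + F = 2 ⇒ (2E)/3 − E + (21 + x) = 2.
Multiply by 6: 2·(2E) − 3·(2E) + 6·(21 + x) = 12, i.e. 126 + 6x − (126 + 4x) = 12.
Collecting terms: 2x = 12, so x = 6.
Then 2E = 126 + 4·6 = 150, so E = 75, V = 2E/3 = 50, F = 21 + 6 = 27.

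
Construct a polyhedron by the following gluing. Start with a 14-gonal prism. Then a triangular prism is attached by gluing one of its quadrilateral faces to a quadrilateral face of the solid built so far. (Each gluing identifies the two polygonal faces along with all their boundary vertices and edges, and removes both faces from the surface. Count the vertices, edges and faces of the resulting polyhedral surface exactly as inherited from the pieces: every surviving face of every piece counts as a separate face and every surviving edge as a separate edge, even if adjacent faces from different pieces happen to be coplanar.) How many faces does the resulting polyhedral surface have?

19

A 14-gonal prism: V=28, E=42, F=16.
Attach a triangular prism (V=6, E=9, F=5) along a 4-gon: merge 4 vertices and 4 edges, delete both glued faces → V=30, E=47, F=19.
Check: V − E + F = 30 − 47 + 19 = 2.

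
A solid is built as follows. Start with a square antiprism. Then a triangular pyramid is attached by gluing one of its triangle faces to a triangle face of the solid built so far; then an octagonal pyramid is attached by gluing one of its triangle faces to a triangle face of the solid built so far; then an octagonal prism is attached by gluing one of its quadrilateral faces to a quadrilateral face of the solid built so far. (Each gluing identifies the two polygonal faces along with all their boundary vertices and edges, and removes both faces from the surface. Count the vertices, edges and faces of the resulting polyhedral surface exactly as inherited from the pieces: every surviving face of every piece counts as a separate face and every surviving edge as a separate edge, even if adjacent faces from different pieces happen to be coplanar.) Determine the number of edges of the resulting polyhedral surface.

52

A square antiprism: V=8, E=16, F=10.
Attach a triangular pyramid (V=4, E=6, F=4) along a 3-gon: merge 3 vertices and 3 edges, delete both glued faces → V=9, E=19, F=12.
Attach an octagonal pyramid (V=9, E=16, F=9) along a 3-gon: merge 3 vertices and 3 edges, delete both glued faces → V=15, E=32, F=19.
Attach an octagonal prism (V=16, E=24, F=10) along a 4-gon: merge 4 vertices and 4 edges, delete both glued faces → V=27, E=52, F=27.
Check: V − E + F = 27 − 52 + 27 = 2.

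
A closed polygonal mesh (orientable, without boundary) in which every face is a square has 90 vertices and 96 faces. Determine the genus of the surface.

Every face is a square, so 2E = 4·96 = 384, giving E = 192.
χ = V − E + F = 90 − 192 + 96 = -6.
For a closed orientable surface χ = 2 − 2g, so g = (2 − (-6))/2 = 4.

4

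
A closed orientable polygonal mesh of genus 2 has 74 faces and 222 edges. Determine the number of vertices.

For a closed orientable surface of genus 2, χ = 2 − 2·2 = -2.
V = -2 + E − F = -2 + 222 − 74 = 146.

146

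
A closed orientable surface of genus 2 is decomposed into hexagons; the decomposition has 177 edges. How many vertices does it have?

χ = 2 − 2·2 = -2, and every face is a hexagon so 6F = 2E.
F = 2E/6 = 59. Then V = -2 + E − F = -2 + 177 − 59 = 116.

116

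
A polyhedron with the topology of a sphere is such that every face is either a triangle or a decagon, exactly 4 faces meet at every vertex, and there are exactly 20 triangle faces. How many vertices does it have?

Let x be the number of decagons; then F = 20 + x.
Edge–face incidences: 2E = 3·20 + 10·x = 60 + 10x.
Every vertex has degree 4, so 4V = 2E.
Euler: V − E + F = 2 ⇒ (2E)/4 − E + (20 + x) = 2.
Multiply by 8: 2·(2E) − 4·(2E) + 8·(20 + x) = 16, i.e. 160 + 8x − 2·(60 + 10x) = 16.
Collecting terms: −12x + 40 = 16, so −12x = −24, so x = 2.
Then 2E = 60 + 10·2 = 80, so E = 40, V = 2E/4 = 20, F = 20 + 2 = 22.

20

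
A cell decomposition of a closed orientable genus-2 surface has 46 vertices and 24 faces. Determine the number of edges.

For a closed orientable surface of genus 2, χ = 2 − 2·2 = -2.
E = V + F − (-2) = 46 + 24 − (-2) = 72.

72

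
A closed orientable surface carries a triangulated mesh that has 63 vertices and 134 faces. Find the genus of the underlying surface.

Every face is a triangle, so 2E = 3·134 = 402, giving E = 201.
χ = V − E + F = 63 − 201 + 134 = -4.
For a closed orientable surface χ = 2 − 2g, so g = (2 − (-4))/2 = 3.

3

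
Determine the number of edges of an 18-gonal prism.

A prism on an n-gon has two n-gon bases and n rectangular sides: V = 2·18 = 36, E = 3·18 = 54, F = 18 + 2 = 20.

54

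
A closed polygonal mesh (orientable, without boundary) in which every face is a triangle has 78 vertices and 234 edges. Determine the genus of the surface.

Every face is a triangle and each edge borders two faces, so 3F = 2·234, giving F = 156.
χ = V − E + F = 78 − 234 + 156 = 0.
For a closed orientable surface χ = 2 − 2g, so g = (2 − (0))/2 = 1.

1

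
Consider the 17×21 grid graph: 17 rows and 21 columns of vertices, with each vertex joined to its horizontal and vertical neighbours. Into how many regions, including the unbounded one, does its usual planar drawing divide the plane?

The grid has V = 17·21 = 357 vertices and E = 17·20 + 21·16 = 676 edges.
F = 2 − V + E = 2 − 357 + 676 = 321.

321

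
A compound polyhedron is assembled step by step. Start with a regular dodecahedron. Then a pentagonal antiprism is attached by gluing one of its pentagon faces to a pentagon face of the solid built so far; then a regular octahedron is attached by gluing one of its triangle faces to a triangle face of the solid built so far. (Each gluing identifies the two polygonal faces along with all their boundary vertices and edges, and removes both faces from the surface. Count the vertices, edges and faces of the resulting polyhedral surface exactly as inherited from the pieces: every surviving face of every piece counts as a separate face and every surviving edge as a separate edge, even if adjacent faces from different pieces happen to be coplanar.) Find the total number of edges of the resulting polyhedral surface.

54

A regular dodecahedron: V=20, E=30, F=12.
Attach a pentagonal antiprism (V=10, E=20, F=12) along a 5-gon: merge 5 vertices and 5 edges, delete both glued faces → V=25, E=45, F=22.
Attach a regular octahedron (V=6, E=12, F=8) along a 3-gon: merge 3 vertices and 3 edges, delete both glued faces → V=28, E=54, F=28.
Check: V − E + F = 28 − 54 + 28 = 2.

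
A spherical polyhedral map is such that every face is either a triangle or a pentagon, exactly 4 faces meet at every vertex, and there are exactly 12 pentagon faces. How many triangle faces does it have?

Let x be the number of triangles; then F = 12 + x.
Edge–face incidences: 2E = 5·12 + 3·x = 60 + 3x.
Every vertex has degree 4, so 4V = 2E.
Euler: V − E + F = 2 ⇒ (2E)/4 − E + (12 + x) = 2.
Multiply by 8: 2·(2E) − 4·(2E) + 8·(12 + x) = 16, i.e. 96 + 8x − 2·(60 + 3x) = 16.
Collecting terms: 2x − 24 = 16, so 2x = 40, so x = 20.
Then 2E = 60 + 3·20 = 120, so E = 60, V = 2E/4 = 30, F = 12 + 20 = 32.

20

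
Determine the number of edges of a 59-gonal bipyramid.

A bipyramid over an n-gon has 2n triangular faces and n + 2 vertices: V = 59 + 2 = 61, E = 3·59 = 177, F = 2·59 = 118.

177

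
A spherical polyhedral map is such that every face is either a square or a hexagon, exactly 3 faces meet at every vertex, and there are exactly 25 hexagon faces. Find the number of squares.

Let x be the number of squares; then F = 25 + x.
Edge–face incidences: 2E = 6·25 + 4·x = 150 + 4x.
Every vertex has degree 3, so 3V = 2E.
Euler: V − E + F = 2 ⇒ (2E)/3 − E + (25 + x) = 2.
Multiply by 6: 2·(2E) − 3·(2E) + 6·(25 + x) = 12, i.e. 150 + 6x − (150 + 4x) = 12.
Collecting terms: 2x = 12, so x = 6.
Then 2E = 150 + 4·6 = 174, so E = 87, V = 2E/3 = 58, F = 25 + 6 = 31.

6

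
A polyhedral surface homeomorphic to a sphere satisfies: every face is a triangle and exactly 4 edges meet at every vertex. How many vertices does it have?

Each face has 3 edges and each edge borders two faces, so 2E = 3F.
Each vertex has degree 4, so 4V = 2E and hence V = 3F/4.
Euler: V − E + F = 2 ⇒ (3F/4) − (3F/2) + F = 2.
Multiply by 8: (6 − 12 + 8)F = 16, i.e. 2F = 16.
So F = 8, E = 3·8/2 = 12, V = 3·8/4 = 6.

6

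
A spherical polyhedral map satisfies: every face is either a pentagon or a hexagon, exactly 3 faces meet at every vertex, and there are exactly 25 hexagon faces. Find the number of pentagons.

12

Let x be the number of pentagons; then F = 25 + x.
Edge–face incidences: 2E = 6·25 + 5·x = 150 + 5x.
Every vertex has degree 3, so 3V = 2E.
Euler: V − E + F = 2 ⇒ (2E)/3 − E + (25 + x) = 2.
Multiply by 6: 2·(2E) − 3·(2E) + 6·(25 + x) = 12, i.e. 150 + 6x − (150 + 5x) = 12.
Collecting terms: x = 12.
Then 2E = 150 + 5·12 = 210, so E = 105, V = 2E/3 = 70, F = 25 + 12 = 37.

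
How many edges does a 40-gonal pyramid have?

A pyramid on an n-gon base has one n-gon and n triangles: V = 40 + 1 = 41, E = 2·40 = 80, F = 40 + 1 = 41.
Check: V − E + F = 41 − 80 + 41 = 2.

80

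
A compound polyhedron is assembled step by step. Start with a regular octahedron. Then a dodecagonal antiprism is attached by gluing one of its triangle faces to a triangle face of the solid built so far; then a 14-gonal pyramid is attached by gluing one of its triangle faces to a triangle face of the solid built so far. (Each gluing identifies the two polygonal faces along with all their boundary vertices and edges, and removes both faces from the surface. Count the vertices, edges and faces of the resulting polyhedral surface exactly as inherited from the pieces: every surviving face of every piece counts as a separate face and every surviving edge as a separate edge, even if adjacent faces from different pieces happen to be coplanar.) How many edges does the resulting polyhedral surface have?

A regular octahedron: V=6, E=12, F=8.
Attach a dodecagonal antiprism (V=24, E=48, F=26) along a 3-gon: merge 3 vertices and 3 edges, delete both glued faces → V=27, E=57, F=32.
Attach a 14-gonal pyramid (V=15, E=28, F=15) along a 3-gon: merge 3 vertices and 3 edges, delete both glued faces → V=39, E=82, F=45.
Check: V − E + F = 39 − 82 + 45 = 2.

82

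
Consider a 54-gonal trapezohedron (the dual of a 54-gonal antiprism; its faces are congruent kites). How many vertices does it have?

110

The n-trapezohedron (dual of the n-antiprism) has V = 2·54 + 2 = 110, E = 4·54 = 216, F = 2·54 = 108.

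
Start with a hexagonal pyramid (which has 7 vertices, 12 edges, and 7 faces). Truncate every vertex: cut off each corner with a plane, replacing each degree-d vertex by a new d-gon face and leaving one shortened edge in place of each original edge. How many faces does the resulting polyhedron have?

Truncation replaces each original edge-end by a new vertex, so V′ = 2E = 24.
Each original edge survives, and each old vertex of degree d contributes d new edges; summing degrees gives Σd = 2E, so E′ = E + 2E = 3E = 36.
Each original face survives and each original vertex becomes one new face: F′ = F + V = 14.

14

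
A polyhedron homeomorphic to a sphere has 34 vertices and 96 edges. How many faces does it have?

Here V − E + F = 2.
F = 2 − V + E = 2 − 34 + 96 = 64.

64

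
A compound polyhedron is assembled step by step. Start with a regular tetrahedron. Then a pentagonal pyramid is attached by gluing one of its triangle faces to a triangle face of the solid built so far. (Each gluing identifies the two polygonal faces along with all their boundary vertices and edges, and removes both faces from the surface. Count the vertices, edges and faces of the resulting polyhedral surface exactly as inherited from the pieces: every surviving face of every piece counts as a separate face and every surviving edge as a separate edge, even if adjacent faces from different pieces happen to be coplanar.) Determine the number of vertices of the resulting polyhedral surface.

7

A regular tetrahedron: V=4, E=6, F=4.
Attach a pentagonal pyramid (V=6, E=10, F=6) along a 3-gon: merge 3 vertices and 3 edges, delete both glued faces → V=7, E=13, F=8.
Check: V − E + F = 7 − 13 + 8 = 2.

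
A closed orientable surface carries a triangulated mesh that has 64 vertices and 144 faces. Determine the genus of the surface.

Every face is a triangle, so 2E = 3·144 = 432, giving E = 216.
χ = V − E + F = 64 − 216 + 144 = -8.
For a closed orientable surface χ = 2 − 2g, so g = (2 − (-8))/2 = 5.

5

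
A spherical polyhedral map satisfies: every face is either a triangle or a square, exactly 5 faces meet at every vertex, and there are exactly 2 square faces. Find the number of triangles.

Let x be the number of triangles; then F = 2 + x.
Edge–face incidences: 2E = 4·2 + 3·x = 8 + 3x.
Every vertex has degree 5, so 5V = 2E.
Euler: V − E + F = 2 ⇒ (2E)/5 − E + (2 + x) = 2.
Multiply by 10: 2·(2E) − 5·(2E) + 10·(2 + x) = 20, i.e. 20 + 10x − 3·(8 + 3x) = 20.
Collecting terms: x − 4 = 20, so x = 24.
Then 2E = 8 + 3·24 = 80, so E = 40, V = 2E/5 = 16, F = 2 + 24 = 26.

24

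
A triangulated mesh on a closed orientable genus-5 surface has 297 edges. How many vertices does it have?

χ = 2 − 2·5 = -8, and every face is a triangle so 3F = 2E.
F = 2E/3 = 198. Then V = -8 + E − F = -8 + 297 − 198 = 91.

91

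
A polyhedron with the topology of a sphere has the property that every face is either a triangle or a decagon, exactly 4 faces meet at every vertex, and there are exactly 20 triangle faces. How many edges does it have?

Let x be the number of decagons; then F = 20 + x.
Edge–face incidences: 2E = 3·20 + 10·x = 60 + 10x.
Every vertex has degree 4, so 4V = 2E.
Euler: V − E + F = 2 ⇒ (2E)/4 − E + (20 + x) = 2.
Multiply by 8: 2·(2E) − 4·(2E) + 8·(20 + x) = 16, i.e. 160 + 8x − 2·(60 + 10x) = 16.
Collecting terms: −12x + 40 = 16, so −12x = −24, so x = 2.
Then 2E = 60 + 10·2 = 80, so E = 40, V = 2E/4 = 20, F = 20 + 2 = 22.

40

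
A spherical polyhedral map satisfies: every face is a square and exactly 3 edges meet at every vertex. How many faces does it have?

Each face has 4 edges and each edge borders two faces, so 2E = 4F.
Each vertex has degree 3, so 3V = 2E and hence V = 4F/3.
Euler: V − E + F = 2 ⇒ (4F/3) − (4F/2) + F = 2.
Multiply by 6: (8 − 12 + 6)F = 12, i.e. 2F = 12.
So F = 6, E = 4·6/2 = 12, V = 4·6/3 = 8.

6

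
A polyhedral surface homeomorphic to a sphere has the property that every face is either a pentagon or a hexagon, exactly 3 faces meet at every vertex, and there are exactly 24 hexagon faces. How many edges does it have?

102

Let x be the number of pentagons; then F = 24 + x.
Edge–face incidences: 2E = 6·24 + 5·x = 144 + 5x.
Every vertex has degree 3, so 3V = 2E.
Euler: V − E + F = 2 ⇒ (2E)/3 − E + (24 + x) = 2.
Multiply by 6: 2·(2E) − 3·(2E) + 6·(24 + x) = 12, i.e. 144 + 6x − (144 + 5x) = 12.
Collecting terms: x = 12.
Then 2E = 144 + 5·12 = 204, so E = 102, V = 2E/3 = 68, F = 24 + 12 = 36.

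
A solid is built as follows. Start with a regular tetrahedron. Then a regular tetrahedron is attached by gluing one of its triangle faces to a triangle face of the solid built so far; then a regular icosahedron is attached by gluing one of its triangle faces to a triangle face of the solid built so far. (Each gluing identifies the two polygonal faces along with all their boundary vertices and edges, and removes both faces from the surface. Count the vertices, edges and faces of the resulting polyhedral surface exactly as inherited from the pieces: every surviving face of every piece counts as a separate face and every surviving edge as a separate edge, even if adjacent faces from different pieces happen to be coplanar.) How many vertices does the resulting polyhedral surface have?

A regular tetrahedron: V=4, E=6, F=4.
Attach a regular tetrahedron (V=4, E=6, F=4) along a 3-gon: merge 3 vertices and 3 edges, delete both glued faces → V=5, E=9, F=6.
Attach a regular icosahedron (V=12, E=30, F=20) along a 3-gon: merge 3 vertices and 3 edges, delete both glued faces → V=14, E=36, F=24.
Check: V − E + F = 14 − 36 + 24 = 2.

14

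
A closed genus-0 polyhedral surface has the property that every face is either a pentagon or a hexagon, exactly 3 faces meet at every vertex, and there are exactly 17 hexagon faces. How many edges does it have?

Let x be the number of pentagons; then F = 17 + x.
Edge–face incidences: 2E = 6·17 + 5·x = 102 + 5x.
Every vertex has degree 3, so 3V = 2E.
Euler: V − E + F = 2 ⇒ (2E)/3 − E + (17 + x) = 2.
Multiply by 6: 2·(2E) − 3·(2E) + 6·(17 + x) = 12, i.e. 102 + 6x − (102 + 5x) = 12.
Collecting terms: x = 12.
Then 2E = 102 + 5·12 = 162, so E = 81, V = 2E/3 = 54, F = 17 + 12 = 29.

81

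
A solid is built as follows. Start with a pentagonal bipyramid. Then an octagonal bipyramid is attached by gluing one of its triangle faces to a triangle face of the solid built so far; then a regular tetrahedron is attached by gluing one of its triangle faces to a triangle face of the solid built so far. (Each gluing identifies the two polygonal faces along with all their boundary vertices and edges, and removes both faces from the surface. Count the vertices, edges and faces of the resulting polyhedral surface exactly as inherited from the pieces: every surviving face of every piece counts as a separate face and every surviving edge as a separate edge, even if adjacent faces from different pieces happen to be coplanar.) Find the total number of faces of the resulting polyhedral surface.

A pentagonal bipyramid: V=7, E=15, F=10.
Attach an octagonal bipyramid (V=10, E=24, F=16) along a 3-gon: merge 3 vertices and 3 edges, delete both glued faces → V=14, E=36, F=24.
Attach a regular tetrahedron (V=4, E=6, F=4) along a 3-gon: merge 3 vertices and 3 edges, delete both glued faces → V=15, E=39, F=26.
Check: V − E + F = 15 − 39 + 26 = 2.

26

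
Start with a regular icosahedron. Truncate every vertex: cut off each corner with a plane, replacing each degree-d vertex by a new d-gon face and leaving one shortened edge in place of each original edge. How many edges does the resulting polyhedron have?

90

The base solid has V = 12, E = 30, F = 20.
Truncation replaces each original edge-end by a new vertex, so V′ = 2E = 60.
Each original edge survives, and each old vertex of degree d contributes d new edges; summing degrees gives Σd = 2E, so E′ = E + 2E = 3E = 90.
Each original face survives and each original vertex becomes one new face: F′ = F + V = 32.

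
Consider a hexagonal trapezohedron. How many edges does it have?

24

The n-trapezohedron (dual of the n-antiprism) has V = 2·6 + 2 = 14, E = 4·6 = 24, F = 2·6 = 12.
Check: V − E + F = 14 − 24 + 12 = 2.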